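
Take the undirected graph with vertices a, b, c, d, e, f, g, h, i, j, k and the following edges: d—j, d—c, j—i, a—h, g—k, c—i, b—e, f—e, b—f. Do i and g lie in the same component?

No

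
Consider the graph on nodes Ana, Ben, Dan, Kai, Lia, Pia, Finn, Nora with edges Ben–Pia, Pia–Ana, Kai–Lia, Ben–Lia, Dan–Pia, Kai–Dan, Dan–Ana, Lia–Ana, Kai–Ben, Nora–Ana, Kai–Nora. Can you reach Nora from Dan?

From Dan we can reach Ana, Ben, Dan, Kai, Lia, Pia, Nora, which includes Nora.

Yes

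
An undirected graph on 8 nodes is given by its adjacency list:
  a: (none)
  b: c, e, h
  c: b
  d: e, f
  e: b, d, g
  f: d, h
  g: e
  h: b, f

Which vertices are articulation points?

b, e

Removing b increases the component count from 2 to 3, so b is a cut vertex.
Removing e increases the component count from 2 to 3, so e is a cut vertex.
By contrast removing h leaves 2 components; it is not a cut vertex. No other vertex is a cut vertex either.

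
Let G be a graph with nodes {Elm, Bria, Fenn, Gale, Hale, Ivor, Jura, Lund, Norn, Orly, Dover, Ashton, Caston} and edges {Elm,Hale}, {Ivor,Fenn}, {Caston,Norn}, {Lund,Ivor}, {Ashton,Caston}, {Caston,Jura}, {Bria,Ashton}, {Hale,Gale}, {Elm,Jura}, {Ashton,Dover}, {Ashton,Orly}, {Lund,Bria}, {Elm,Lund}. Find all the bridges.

The edges on the cycle Elm-Lund-Bria-Ashton-Caston-Jura-Elm are not bridges since each lies on that cycle.
But removing Hale–Gale disconnects Hale from Gale; removing Lund–Ivor disconnects Lund from Ivor; removing Ashton–Dover disconnects Ashton from Dover; removing Caston–Norn disconnects Caston from Norn — these are bridges.
In total 7 edges are bridges.

Ashton-Dover, Ashton-Orly, Caston-Norn, Elm-Hale, Fenn-Ivor, Gale-Hale, Ivor-Lund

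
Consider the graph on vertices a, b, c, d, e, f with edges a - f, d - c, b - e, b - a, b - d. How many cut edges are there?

5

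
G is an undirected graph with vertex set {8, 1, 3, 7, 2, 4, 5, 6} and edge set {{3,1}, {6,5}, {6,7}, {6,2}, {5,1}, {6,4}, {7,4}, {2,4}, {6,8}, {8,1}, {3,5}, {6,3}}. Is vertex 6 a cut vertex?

Yes

Deleting 6 raises the number of components from 1 to 2, so 6 is a cut vertex.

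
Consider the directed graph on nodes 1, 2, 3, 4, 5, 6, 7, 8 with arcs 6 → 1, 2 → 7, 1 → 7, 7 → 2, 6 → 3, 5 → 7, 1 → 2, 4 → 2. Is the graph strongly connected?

No

There is no directed path from 4 to 6, so the graph is not strongly connected.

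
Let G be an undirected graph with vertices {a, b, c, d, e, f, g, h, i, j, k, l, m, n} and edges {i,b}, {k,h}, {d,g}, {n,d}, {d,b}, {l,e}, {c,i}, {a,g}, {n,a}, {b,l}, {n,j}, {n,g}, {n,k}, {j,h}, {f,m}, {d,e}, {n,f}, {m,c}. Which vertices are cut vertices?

n

Removing n increases the component count from 1 to 2, so n is a cut vertex.
By contrast removing h leaves 1 component; it is not a cut vertex. No other vertex is a cut vertex either.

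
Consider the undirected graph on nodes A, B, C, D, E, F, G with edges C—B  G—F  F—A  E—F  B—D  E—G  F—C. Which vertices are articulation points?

B, C, F

Removing B increases the component count from 1 to 2, so B is a cut vertex.
Removing C increases the component count from 1 to 2, so C is a cut vertex.
Removing F increases the component count from 1 to 3, so F is a cut vertex.
By contrast removing G leaves 1 component; it is not a cut vertex. No other vertex is a cut vertex either.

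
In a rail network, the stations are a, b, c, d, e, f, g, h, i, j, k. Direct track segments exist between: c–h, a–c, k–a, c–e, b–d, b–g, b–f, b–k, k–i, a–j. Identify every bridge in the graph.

a-c, a-j, a-k, b-d, b-f, b-g, b-k, c-e, c-h, i-k

removing h–c disconnects h from c; removing b–f disconnects b from f; removing i–k disconnects i from k; removing b–d disconnects b from d — these are bridges.
In total 10 edges are bridges.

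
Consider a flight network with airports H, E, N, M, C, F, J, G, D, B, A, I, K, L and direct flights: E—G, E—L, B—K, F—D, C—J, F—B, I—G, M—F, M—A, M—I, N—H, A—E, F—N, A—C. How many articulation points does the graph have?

7

Removing A increases the component count from 1 to 2, so A is a cut vertex.
Removing B increases the component count from 1 to 2, so B is a cut vertex.
Removing C increases the component count from 1 to 2, so C is a cut vertex.
Likewise E, F, M, N are cut vertices.
By contrast removing J leaves 1 component; it is not a cut vertex. No other vertex is a cut vertex either.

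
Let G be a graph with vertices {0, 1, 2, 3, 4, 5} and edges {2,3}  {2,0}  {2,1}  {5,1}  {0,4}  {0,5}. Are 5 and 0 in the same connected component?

Yes

From 5 we can reach 0, 1, 2, 3, 4, 5, which includes 0.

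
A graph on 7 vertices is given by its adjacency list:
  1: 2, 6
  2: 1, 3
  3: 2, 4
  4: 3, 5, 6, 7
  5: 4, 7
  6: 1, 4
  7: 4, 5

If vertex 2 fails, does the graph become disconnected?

Deleting 2 leaves 1 component (was 1) (its neighbors 1, 3 remain connected to each other), so 2 is not a cut vertex.

No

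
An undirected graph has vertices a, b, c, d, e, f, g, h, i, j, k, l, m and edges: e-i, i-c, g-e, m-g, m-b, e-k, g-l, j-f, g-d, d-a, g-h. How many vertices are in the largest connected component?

11

Starting from f we can reach f, j. That is one component of size 2.
Starting from a we can reach a, b, c, d, e, g, h, i, k, l, m. That is one component of size 11.
The largest has 11 vertices.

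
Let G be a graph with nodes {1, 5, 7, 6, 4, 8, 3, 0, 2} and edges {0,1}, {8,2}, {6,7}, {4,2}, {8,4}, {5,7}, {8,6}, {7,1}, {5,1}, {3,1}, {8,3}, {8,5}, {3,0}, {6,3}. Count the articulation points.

1

Removing 8 increases the component count from 1 to 2, so 8 is a cut vertex.
By contrast removing 0 leaves 1 component; it is not a cut vertex. No other vertex is a cut vertex either.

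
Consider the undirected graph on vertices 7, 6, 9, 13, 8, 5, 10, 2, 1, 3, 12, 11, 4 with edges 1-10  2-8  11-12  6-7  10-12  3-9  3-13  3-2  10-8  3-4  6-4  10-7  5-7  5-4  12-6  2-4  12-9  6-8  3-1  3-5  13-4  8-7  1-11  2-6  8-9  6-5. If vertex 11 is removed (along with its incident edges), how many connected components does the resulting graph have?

1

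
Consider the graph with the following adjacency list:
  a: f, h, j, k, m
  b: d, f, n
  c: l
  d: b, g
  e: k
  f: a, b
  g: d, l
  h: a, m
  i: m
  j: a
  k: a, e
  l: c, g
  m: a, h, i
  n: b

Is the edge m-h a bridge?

After removing m-h, the path m-a-h still connects them, so the edge is not a bridge.

No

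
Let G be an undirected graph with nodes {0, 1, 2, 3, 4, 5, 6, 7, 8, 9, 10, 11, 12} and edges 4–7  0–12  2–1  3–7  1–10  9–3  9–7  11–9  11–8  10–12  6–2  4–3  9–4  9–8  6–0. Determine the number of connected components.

3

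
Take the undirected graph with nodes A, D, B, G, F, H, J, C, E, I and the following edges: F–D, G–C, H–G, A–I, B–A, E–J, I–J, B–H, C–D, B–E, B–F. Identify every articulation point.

B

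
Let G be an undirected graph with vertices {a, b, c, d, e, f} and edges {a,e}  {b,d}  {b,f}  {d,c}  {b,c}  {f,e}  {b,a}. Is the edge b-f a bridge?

After removing b-f, the path b-a-e-f still connects them, so the edge is not a bridge.

No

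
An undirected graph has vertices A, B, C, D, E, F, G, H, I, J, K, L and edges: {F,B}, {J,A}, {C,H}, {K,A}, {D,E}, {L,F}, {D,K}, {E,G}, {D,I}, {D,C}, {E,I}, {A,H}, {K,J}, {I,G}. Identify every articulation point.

Removing D increases the component count from 2 to 3, so D is a cut vertex.
Removing F increases the component count from 2 to 3, so F is a cut vertex.
By contrast removing J leaves 2 components; it is not a cut vertex. No other vertex is a cut vertex either.

D, F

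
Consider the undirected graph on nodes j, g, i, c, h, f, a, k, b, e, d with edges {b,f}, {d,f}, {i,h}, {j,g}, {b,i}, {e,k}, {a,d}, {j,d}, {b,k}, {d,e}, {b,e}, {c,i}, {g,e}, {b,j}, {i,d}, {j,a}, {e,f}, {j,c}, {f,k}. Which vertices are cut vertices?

i

Removing i increases the component count from 1 to 2, so i is a cut vertex.
By contrast removing f leaves 1 component; it is not a cut vertex. No other vertex is a cut vertex either.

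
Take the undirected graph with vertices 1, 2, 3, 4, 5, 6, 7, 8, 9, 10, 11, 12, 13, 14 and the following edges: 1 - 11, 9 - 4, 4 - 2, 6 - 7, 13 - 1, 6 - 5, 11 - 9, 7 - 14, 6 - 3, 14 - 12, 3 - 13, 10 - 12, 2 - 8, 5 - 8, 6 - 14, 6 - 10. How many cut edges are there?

0

The edges on the cycle 6-3-13-1-11-9-4-2-8-5-6 are not bridges since each lies on that cycle.
Every edge lies on some cycle, so there are no bridges.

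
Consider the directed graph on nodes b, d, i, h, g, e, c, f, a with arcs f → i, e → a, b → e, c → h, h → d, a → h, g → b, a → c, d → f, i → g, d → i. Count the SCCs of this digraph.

{a, b, c, d, e, f, g, h, i} are all mutually reachable — one SCC of size 9.
That gives 1 strongly connected component.

1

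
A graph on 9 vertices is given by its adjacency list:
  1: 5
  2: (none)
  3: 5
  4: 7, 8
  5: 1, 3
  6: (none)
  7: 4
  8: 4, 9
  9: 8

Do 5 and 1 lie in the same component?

From 5 we can reach 1, 3, 5, which includes 1.

Yes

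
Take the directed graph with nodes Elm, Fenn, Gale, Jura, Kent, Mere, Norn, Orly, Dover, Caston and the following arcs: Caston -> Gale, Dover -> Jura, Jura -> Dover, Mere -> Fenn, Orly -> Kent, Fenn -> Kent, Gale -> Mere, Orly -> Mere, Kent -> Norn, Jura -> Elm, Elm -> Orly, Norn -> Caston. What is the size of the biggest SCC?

6

{Fenn, Gale, Kent, Mere, Norn, Caston} are all mutually reachable — one SCC of size 6.
{Jura, Dover} are all mutually reachable — one SCC of size 2.
{Orly} is an SCC by itself.
{Elm} is an SCC by itself.
The largest has 6 vertices.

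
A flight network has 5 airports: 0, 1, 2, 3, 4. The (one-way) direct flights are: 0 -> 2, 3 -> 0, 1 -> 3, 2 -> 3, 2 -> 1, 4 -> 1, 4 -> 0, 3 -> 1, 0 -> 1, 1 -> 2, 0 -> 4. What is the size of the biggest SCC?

5

{0, 1, 2, 3, 4} are all mutually reachable — one SCC of size 5.
The largest has 5 vertices.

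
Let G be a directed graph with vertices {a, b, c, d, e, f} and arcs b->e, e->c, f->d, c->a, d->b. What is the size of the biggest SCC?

{c} is an SCC by itself.
{b} is an SCC by itself.
{a} is an SCC by itself.
{d} is an SCC by itself.
{f} is an SCC by itself.
(and 1 more singleton SCC)
The largest has 1 vertex.

1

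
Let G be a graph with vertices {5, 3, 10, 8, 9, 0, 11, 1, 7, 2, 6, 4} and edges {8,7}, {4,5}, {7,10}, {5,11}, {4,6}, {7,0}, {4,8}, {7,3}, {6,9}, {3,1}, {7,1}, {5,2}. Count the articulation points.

Removing 4 increases the component count from 1 to 3, so 4 is a cut vertex.
Removing 5 increases the component count from 1 to 3, so 5 is a cut vertex.
Removing 6 increases the component count from 1 to 2, so 6 is a cut vertex.
Likewise 7, 8 are cut vertices.
By contrast removing 9 leaves 1 component; it is not a cut vertex. No other vertex is a cut vertex either.

5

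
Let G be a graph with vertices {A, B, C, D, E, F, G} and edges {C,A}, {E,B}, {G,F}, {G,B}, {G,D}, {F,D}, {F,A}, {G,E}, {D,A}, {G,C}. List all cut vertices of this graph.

G

Removing G increases the component count from 1 to 2, so G is a cut vertex.
By contrast removing A leaves 1 component; it is not a cut vertex. No other vertex is a cut vertex either.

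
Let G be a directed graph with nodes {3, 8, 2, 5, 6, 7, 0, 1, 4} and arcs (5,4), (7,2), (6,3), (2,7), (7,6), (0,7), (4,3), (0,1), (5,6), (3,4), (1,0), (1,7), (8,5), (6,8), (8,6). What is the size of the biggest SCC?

{5, 6, 8} are all mutually reachable — one SCC of size 3.
{3, 4} are all mutually reachable — one SCC of size 2.
{0, 1} are all mutually reachable — one SCC of size 2.
{2, 7} are all mutually reachable — one SCC of size 2.
The largest has 3 vertices.

3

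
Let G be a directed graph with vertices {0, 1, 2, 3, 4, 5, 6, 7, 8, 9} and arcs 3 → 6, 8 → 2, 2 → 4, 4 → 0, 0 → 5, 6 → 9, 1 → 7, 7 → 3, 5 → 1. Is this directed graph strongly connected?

There is no directed path from 0 to 2, so the graph is not strongly connected.

No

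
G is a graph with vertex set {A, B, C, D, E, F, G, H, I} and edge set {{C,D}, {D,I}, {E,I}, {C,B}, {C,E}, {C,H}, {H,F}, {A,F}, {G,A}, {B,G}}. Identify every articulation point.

C

Removing C increases the component count from 1 to 2, so C is a cut vertex.
By contrast removing A leaves 1 component; it is not a cut vertex. No other vertex is a cut vertex either.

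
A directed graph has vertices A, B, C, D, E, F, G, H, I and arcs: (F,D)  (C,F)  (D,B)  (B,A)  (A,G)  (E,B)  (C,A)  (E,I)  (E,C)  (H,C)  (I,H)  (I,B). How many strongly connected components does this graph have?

{H} is an SCC by itself.
{F} is an SCC by itself.
{C} is an SCC by itself.
{I} is an SCC by itself.
{G} is an SCC by itself.
(and 4 more singleton SCCs)
That gives 9 strongly connected components.

9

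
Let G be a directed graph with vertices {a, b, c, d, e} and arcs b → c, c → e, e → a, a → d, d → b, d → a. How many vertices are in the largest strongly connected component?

{a, b, c, d, e} are all mutually reachable — one SCC of size 5.
The largest has 5 vertices.

5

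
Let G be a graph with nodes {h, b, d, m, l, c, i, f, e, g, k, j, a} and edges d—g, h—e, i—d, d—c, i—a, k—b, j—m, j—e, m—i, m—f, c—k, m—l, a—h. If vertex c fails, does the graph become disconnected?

Yes

Deleting c raises the number of components from 1 to 2, so c is a cut vertex.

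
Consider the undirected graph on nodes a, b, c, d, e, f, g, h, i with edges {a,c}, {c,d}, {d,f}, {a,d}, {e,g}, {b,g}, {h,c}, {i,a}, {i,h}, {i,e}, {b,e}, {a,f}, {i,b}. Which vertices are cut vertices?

i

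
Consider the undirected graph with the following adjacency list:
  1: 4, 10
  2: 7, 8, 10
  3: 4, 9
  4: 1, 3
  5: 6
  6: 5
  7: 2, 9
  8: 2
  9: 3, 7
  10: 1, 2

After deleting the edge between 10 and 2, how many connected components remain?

2

10 and 2 are still connected via 10-1-4-3-9-7-2, so the component count stays at 2.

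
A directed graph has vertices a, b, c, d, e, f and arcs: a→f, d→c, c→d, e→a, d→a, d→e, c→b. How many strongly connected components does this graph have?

5

{c, d} are all mutually reachable — one SCC of size 2.
{f} is an SCC by itself.
{b} is an SCC by itself.
{a} is an SCC by itself.
{e} is an SCC by itself.
That gives 5 strongly connected components.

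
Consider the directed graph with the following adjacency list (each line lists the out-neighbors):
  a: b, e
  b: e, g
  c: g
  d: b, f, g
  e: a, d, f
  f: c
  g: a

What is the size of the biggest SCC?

7

{a, b, c, d, e, f, g} are all mutually reachable — one SCC of size 7.
The largest has 7 vertices.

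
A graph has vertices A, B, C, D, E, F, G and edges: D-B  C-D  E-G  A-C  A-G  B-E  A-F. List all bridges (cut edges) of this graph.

A-F

The edges on the cycle A-C-D-B-E-G-A are not bridges since each lies on that cycle.
But removing A-F disconnects A from F — this is a bridge.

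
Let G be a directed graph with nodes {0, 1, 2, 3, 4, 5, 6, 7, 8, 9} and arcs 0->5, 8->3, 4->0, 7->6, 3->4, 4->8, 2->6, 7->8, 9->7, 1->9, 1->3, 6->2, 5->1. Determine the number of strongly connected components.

2

{0, 1, 3, 4, 5, 7, 8, 9} are all mutually reachable — one SCC of size 8.
{2, 6} are all mutually reachable — one SCC of size 2.
That gives 2 strongly connected components.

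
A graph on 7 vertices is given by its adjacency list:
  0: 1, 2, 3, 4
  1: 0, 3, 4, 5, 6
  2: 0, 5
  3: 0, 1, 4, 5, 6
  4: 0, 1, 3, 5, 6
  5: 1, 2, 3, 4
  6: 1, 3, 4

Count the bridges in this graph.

The edges on the cycle 5-1-3-5 are not bridges since each lies on that cycle.
Every edge lies on some cycle, so there are no bridges.

0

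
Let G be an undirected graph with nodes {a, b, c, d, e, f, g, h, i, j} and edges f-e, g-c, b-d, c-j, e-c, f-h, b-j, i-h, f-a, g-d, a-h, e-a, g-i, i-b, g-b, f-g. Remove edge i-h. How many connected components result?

1

i and h are still connected via i-g-f-h, so the component count stays at 1.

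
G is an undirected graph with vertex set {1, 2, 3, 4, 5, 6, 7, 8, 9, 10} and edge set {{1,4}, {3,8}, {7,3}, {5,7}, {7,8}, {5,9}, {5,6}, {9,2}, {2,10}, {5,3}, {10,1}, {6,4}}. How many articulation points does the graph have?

Removing 5 increases the component count from 1 to 2, so 5 is a cut vertex.
By contrast removing 4 leaves 1 component; it is not a cut vertex. No other vertex is a cut vertex either.

1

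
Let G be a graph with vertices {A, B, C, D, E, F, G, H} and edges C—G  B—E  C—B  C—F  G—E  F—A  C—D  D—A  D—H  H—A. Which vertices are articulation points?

Removing C increases the component count from 1 to 2, so C is a cut vertex.
By contrast removing F leaves 1 component; it is not a cut vertex. No other vertex is a cut vertex either.

C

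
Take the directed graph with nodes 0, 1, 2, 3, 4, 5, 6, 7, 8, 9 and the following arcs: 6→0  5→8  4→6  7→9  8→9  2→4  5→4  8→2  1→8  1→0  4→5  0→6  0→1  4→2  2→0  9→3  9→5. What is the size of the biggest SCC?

{0, 1, 2, 4, 5, 6, 8, 9} are all mutually reachable — one SCC of size 8.
{7} is an SCC by itself.
{3} is an SCC by itself.
The largest has 8 vertices.

8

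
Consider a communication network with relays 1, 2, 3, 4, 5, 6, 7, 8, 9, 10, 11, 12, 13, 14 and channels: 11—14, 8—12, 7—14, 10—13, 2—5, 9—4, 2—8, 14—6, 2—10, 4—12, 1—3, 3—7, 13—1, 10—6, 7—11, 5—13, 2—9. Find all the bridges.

none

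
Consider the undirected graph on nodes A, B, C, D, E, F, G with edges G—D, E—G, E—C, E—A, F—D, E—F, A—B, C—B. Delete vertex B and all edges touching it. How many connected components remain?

With B gone, the remaining components are: {A, C, D, E, F, G}.
That is 1 component.

1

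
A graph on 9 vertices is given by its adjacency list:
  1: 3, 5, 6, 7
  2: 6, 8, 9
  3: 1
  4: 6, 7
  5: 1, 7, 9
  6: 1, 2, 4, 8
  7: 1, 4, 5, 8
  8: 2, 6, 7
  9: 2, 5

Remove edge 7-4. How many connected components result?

7 and 4 are still connected via 7-1-6-4, so the component count stays at 1.

1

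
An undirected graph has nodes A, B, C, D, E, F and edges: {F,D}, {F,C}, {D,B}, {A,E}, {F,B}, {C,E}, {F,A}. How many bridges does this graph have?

0

The edges on the cycle F-D-B-F are not bridges since each lies on that cycle.
Every edge lies on some cycle, so there are no bridges.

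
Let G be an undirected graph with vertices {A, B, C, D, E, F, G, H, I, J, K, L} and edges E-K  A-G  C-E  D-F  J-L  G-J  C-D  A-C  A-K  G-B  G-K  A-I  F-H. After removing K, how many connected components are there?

1

With K gone, the remaining components are: {A, B, C, D, E, F, G, H, I, J, L}.
That is 1 component.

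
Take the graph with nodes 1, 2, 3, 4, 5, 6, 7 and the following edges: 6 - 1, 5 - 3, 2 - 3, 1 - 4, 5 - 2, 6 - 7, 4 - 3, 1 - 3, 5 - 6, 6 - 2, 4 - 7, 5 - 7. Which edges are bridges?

none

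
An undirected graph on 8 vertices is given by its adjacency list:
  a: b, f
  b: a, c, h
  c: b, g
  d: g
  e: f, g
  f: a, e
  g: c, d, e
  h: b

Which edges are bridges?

b-h, d-g

The edges on the cycle a-b-c-g-e-f-a are not bridges since each lies on that cycle.
But removing b-h disconnects b from h; removing g-d disconnects g from d — these are bridges.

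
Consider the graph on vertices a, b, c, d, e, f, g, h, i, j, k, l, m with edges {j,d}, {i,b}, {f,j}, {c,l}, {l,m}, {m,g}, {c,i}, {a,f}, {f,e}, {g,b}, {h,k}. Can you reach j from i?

No

The component containing i is {b, c, g, i, l, m}, and j is not in it.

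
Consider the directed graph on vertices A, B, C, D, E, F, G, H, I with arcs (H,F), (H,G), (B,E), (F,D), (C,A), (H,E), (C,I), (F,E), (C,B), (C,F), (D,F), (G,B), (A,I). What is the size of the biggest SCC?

{D, F} are all mutually reachable — one SCC of size 2.
{A} is an SCC by itself.
{H} is an SCC by itself.
{E} is an SCC by itself.
{B} is an SCC by itself.
(and 3 more singleton SCCs)
The largest has 2 vertices.

2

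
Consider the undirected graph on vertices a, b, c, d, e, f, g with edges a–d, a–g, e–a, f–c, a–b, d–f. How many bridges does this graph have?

6

removing b–a disconnects b from a; removing d–f disconnects d from f; removing a–e disconnects a from e; removing c–f disconnects c from f — these are bridges.
In total 6 edges are bridges.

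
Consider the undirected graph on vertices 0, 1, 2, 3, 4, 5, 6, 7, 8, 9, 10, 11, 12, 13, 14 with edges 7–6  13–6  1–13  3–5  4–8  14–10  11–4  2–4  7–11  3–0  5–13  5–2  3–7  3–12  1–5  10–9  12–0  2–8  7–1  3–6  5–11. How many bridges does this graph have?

The edges on the cycle 3-7-1-13-6-3 are not bridges since each lies on that cycle.
But removing 10–9 disconnects 10 from 9; removing 14–10 disconnects 14 from 10 — these are bridges.
That makes 2 bridges.

2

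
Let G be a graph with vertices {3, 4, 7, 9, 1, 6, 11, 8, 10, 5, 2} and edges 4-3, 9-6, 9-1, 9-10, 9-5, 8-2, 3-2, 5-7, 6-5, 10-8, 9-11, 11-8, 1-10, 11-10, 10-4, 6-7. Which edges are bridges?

none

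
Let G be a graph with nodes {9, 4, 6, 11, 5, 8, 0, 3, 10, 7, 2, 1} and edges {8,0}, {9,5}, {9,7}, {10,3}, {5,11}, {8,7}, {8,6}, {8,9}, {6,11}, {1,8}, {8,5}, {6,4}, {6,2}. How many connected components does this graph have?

Starting from 3 we can reach 3, 10. That is one component of size 2.
Starting from 0 we can reach 0, 1, 2, 4, 5, 6, 7, 8, 9, 11. That is one component of size 10.
Total: 2 components.

2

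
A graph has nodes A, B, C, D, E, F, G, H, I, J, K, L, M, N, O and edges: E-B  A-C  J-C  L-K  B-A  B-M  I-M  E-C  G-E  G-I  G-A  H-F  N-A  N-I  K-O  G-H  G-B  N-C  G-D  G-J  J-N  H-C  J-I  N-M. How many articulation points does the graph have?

3

Removing G increases the component count from 2 to 3, so G is a cut vertex.
Removing H increases the component count from 2 to 3, so H is a cut vertex.
Removing K increases the component count from 2 to 3, so K is a cut vertex.
By contrast removing B leaves 2 components; it is not a cut vertex. No other vertex is a cut vertex either.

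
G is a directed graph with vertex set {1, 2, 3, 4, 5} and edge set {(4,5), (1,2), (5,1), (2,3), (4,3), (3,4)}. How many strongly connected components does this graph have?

1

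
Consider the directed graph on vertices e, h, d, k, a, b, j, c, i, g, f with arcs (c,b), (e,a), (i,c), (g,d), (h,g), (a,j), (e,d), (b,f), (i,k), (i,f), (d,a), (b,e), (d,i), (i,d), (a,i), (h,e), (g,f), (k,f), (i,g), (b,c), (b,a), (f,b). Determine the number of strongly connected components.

3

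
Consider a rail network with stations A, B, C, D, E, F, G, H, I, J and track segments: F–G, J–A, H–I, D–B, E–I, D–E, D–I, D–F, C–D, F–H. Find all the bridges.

The edges on the cycle D-F-H-I-E-D are not bridges since each lies on that cycle.
But removing J–A disconnects J from A; removing C–D disconnects C from D; removing F–G disconnects F from G; removing B–D disconnects B from D — these are bridges.

A-J, B-D, C-D, F-G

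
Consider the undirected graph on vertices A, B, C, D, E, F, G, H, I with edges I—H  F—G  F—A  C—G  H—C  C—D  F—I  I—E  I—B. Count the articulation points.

Removing C increases the component count from 1 to 2, so C is a cut vertex.
Removing F increases the component count from 1 to 2, so F is a cut vertex.
Removing I increases the component count from 1 to 3, so I is a cut vertex.
By contrast removing G leaves 1 component; it is not a cut vertex. No other vertex is a cut vertex either.

3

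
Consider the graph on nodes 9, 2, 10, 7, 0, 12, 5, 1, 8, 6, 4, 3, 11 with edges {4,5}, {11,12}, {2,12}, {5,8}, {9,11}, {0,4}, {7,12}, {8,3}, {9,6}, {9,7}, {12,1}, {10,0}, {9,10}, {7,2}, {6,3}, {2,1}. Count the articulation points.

1

Removing 9 increases the component count from 1 to 2, so 9 is a cut vertex.
By contrast removing 10 leaves 1 component; it is not a cut vertex. No other vertex is a cut vertex either.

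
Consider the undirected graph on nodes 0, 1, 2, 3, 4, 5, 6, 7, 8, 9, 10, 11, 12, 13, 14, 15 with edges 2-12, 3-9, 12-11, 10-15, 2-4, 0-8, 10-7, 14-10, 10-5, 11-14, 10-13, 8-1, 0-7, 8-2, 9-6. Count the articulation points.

Removing 2 increases the component count from 2 to 3, so 2 is a cut vertex.
Removing 8 increases the component count from 2 to 3, so 8 is a cut vertex.
Removing 9 increases the component count from 2 to 3, so 9 is a cut vertex.
Likewise 10 is a cut vertex.
By contrast removing 0 leaves 2 components; it is not a cut vertex. No other vertex is a cut vertex either.

4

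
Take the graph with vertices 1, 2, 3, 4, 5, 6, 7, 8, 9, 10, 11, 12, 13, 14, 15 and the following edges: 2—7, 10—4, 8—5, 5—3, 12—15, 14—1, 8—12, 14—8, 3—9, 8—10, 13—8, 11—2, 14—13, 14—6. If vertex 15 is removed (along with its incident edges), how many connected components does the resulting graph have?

2

With 15 gone, the remaining components are: {2, 7, 11}; {1, 3, 4, 5, 6, 8, 9, 10, 12, 13, 14}.
That is 2 components.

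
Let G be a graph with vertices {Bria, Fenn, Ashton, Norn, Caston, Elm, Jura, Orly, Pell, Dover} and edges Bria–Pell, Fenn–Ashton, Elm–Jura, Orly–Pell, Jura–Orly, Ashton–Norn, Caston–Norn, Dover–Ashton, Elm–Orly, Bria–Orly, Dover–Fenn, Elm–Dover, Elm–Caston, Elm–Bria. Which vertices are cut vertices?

Elm

Removing Elm increases the component count from 1 to 2, so Elm is a cut vertex.
By contrast removing Orly leaves 1 component; it is not a cut vertex. No other vertex is a cut vertex either.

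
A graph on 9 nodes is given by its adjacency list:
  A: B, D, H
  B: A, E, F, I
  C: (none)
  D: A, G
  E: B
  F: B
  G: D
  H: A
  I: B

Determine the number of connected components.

2

C is isolated — a component by itself.
Starting from A we can reach A, B, D, E, F, G, H, I. That is one component of size 8.
Total: 2 components.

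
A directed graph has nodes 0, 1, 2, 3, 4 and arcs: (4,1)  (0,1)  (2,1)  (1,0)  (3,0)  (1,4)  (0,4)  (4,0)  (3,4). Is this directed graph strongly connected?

No

There is no directed path from 4 to 2, so the graph is not strongly connected.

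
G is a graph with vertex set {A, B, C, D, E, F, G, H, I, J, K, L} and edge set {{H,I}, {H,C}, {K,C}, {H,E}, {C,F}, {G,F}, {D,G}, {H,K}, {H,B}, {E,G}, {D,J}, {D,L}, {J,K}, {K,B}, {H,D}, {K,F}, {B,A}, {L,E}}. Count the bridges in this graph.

The edges on the cycle K-C-F-K are not bridges since each lies on that cycle.
But removing I-H disconnects I from H; removing B-A disconnects B from A — these are bridges.
That makes 2 bridges.

2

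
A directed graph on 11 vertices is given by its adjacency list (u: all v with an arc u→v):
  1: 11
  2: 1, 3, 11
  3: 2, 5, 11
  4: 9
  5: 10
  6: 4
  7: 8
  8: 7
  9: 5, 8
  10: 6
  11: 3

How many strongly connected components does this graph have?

{4, 5, 6, 9, 10} are all mutually reachable — one SCC of size 5.
{1, 2, 3, 11} are all mutually reachable — one SCC of size 4.
{7, 8} are all mutually reachable — one SCC of size 2.
That gives 3 strongly connected components.

3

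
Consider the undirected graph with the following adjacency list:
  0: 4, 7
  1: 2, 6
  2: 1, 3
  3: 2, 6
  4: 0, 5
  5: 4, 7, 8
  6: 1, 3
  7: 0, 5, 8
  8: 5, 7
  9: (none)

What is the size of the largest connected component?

5

9 is isolated — a component by itself.
Starting from 1 we can reach 1, 2, 3, 6. That is one component of size 4.
Starting from 0 we can reach 0, 4, 5, 7, 8. That is one component of size 5.
The largest has 5 vertices.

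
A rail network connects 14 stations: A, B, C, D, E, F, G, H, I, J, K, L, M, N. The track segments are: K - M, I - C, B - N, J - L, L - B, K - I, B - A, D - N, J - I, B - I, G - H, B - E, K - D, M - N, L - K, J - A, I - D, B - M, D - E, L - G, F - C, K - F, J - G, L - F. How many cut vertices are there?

1

Removing G increases the component count from 1 to 2, so G is a cut vertex.
By contrast removing C leaves 1 component; it is not a cut vertex. No other vertex is a cut vertex either.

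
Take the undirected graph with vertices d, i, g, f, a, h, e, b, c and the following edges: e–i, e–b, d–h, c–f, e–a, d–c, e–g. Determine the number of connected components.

2

Starting from c we can reach c, d, f, h. That is one component of size 4.
Starting from a we can reach a, b, e, g, i. That is one component of size 5.
Total: 2 components.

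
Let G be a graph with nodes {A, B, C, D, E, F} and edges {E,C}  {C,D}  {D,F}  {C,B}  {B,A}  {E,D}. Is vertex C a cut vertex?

Yes

Deleting C raises the number of components from 1 to 2, so C is a cut vertex.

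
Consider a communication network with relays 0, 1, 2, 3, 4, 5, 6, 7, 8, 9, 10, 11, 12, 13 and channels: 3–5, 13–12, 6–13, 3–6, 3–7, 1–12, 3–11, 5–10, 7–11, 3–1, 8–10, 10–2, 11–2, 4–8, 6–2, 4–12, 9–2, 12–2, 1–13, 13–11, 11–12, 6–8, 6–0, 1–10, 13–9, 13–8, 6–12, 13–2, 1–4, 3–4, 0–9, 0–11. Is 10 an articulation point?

No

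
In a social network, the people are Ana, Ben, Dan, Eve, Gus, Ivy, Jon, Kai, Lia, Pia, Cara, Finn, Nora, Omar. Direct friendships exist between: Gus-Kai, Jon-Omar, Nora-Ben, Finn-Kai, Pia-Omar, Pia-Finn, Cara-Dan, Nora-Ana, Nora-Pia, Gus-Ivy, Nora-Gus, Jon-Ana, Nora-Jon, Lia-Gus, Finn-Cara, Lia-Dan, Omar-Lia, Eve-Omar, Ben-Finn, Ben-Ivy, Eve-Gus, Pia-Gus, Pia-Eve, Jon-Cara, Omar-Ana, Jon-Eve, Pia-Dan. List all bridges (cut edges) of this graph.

The edges on the cycle Nora-Pia-Omar-Lia-Gus-Eve-Jon-Nora are not bridges since each lies on that cycle.
Every edge lies on some cycle, so there are no bridges.

none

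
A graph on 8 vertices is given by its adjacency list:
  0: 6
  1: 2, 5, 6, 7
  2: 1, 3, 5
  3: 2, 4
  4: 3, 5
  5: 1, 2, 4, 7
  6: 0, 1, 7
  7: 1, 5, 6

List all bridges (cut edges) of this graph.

0-6

The edges on the cycle 1-2-3-4-5-1 are not bridges since each lies on that cycle.
But removing 0-6 disconnects 0 from 6 — this is a bridge.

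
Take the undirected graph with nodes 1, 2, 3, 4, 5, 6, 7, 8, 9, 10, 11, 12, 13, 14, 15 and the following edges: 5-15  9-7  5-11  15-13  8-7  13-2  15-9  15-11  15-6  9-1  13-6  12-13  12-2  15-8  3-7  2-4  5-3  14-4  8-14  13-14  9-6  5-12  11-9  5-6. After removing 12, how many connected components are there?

With 12 gone, the remaining components are: {10}; {1, 2, 3, 4, 5, 6, 7, 8, 9, 11, 13, 14, 15}.
That is 2 components.

2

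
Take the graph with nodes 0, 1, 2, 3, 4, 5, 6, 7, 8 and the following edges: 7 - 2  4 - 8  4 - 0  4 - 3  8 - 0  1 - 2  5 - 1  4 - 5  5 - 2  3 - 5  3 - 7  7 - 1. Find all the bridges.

none

The edges on the cycle 4-8-0-4 are not bridges since each lies on that cycle.
Every edge lies on some cycle, so there are no bridges.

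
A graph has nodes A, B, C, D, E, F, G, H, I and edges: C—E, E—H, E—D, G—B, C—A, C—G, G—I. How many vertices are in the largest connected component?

8

F is isolated — a component by itself.
Starting from A we can reach A, B, C, D, E, G, H, I. That is one component of size 8.
The largest has 8 vertices.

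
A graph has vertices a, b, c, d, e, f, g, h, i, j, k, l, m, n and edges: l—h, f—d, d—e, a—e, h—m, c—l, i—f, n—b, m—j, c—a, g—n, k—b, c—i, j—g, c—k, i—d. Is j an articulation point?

No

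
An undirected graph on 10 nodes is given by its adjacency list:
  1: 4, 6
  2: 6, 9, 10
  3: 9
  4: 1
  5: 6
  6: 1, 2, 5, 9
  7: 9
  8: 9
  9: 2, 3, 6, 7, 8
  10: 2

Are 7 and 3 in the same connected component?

Yes

From 7 we can reach 1, 2, 3, 4, 5, 6, 7, 8, 9, 10, which includes 3.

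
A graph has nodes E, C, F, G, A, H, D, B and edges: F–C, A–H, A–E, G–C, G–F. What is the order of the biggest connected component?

D is isolated — a component by itself.
B is isolated — a component by itself.
Starting from C we can reach C, F, G. That is one component of size 3.
Starting from A we can reach A, E, H. That is one component of size 3.
The largest has 3 vertices.

3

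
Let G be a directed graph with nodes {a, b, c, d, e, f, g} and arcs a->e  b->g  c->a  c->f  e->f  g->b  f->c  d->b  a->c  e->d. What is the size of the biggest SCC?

{a, c, e, f} are all mutually reachable — one SCC of size 4.
{b, g} are all mutually reachable — one SCC of size 2.
{d} is an SCC by itself.
The largest has 4 vertices.

4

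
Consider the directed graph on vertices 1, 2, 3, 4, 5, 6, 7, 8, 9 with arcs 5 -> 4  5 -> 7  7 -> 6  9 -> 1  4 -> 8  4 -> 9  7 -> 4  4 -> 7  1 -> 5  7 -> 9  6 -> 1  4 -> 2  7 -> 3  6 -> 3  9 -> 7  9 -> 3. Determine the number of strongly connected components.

4

{1, 4, 5, 6, 7, 9} are all mutually reachable — one SCC of size 6.
{3} is an SCC by itself.
{8} is an SCC by itself.
{2} is an SCC by itself.
That gives 4 strongly connected components.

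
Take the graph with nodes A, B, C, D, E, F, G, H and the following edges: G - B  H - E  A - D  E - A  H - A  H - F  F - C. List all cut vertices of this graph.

Removing A increases the component count from 2 to 3, so A is a cut vertex.
Removing F increases the component count from 2 to 3, so F is a cut vertex.
Removing H increases the component count from 2 to 3, so H is a cut vertex.
By contrast removing E leaves 2 components; it is not a cut vertex. No other vertex is a cut vertex either.

A, F, H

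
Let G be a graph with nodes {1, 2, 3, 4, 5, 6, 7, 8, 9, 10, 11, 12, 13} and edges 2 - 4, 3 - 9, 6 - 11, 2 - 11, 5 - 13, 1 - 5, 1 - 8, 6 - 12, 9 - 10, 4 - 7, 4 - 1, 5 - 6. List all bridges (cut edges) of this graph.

1-8, 10-9, 12-6, 13-5, 3-9, 4-7

The edges on the cycle 2-4-1-5-6-11-2 are not bridges since each lies on that cycle.
But removing 9 - 10 disconnects 9 from 10; removing 5 - 13 disconnects 5 from 13; removing 1 - 8 disconnects 1 from 8; removing 7 - 4 disconnects 7 from 4 — these are bridges.
In total 6 edges are bridges.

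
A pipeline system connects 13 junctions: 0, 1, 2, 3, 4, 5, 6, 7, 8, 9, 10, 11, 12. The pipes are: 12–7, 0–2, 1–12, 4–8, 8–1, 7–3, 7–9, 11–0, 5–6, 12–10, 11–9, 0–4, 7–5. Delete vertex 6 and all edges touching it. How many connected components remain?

With 6 gone, the remaining components are: {0, 1, 2, 3, 4, 5, 7, 8, 9, 10, 11, 12}.
That is 1 component.

1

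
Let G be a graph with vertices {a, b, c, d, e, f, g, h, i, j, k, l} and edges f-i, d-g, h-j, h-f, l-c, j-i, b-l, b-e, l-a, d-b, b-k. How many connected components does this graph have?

Starting from f we can reach f, h, i, j. That is one component of size 4.
Starting from a we can reach a, b, c, d, e, g, k, l. That is one component of size 8.
Total: 2 components.

2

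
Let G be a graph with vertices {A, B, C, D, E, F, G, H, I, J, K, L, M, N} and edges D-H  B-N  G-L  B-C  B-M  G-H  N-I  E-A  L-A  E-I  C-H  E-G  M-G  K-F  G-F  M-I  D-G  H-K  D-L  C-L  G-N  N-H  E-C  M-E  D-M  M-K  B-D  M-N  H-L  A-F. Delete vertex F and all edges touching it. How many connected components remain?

With F gone, the remaining components are: {J}; {A, B, C, D, E, G, H, I, K, L, M, N}.
That is 2 components.

2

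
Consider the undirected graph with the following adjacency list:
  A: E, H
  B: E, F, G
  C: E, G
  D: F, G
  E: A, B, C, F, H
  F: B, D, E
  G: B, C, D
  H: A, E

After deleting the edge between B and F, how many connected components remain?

1

B and F are still connected via B-E-F, so the component count stays at 1.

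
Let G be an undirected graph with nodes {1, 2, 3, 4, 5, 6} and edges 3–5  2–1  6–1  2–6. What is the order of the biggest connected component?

3

4 is isolated — a component by itself.
Starting from 3 we can reach 3, 5. That is one component of size 2.
Starting from 1 we can reach 1, 2, 6. That is one component of size 3.
The largest has 3 vertices.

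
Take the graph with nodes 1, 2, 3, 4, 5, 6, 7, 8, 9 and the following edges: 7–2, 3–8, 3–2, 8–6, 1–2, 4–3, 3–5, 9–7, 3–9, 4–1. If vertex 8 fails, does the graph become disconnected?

Yes

Deleting 8 raises the number of components from 1 to 2, so 8 is a cut vertex.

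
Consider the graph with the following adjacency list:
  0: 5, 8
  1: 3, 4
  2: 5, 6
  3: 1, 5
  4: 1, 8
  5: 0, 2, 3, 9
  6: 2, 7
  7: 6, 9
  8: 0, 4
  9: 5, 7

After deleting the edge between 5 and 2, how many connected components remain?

5 and 2 are still connected via 5-9-7-6-2, so the component count stays at 1.

1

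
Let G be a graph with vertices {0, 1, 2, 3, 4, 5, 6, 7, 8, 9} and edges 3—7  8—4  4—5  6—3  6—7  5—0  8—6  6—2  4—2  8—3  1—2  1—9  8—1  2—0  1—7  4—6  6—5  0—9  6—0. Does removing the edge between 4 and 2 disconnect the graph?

No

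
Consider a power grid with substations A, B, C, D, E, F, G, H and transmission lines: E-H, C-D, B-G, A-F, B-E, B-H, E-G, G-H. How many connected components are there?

3

Starting from C we can reach C, D. That is one component of size 2.
Starting from A we can reach A, F. That is one component of size 2.
Starting from B we can reach B, E, G, H. That is one component of size 4.
Total: 3 components.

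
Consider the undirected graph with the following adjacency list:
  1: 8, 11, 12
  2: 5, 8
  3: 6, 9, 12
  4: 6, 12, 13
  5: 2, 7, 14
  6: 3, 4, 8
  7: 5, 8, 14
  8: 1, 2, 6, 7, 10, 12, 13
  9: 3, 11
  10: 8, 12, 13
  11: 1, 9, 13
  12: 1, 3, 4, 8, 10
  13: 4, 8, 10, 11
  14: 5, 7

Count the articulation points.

1

Removing 8 increases the component count from 1 to 2, so 8 is a cut vertex.
By contrast removing 9 leaves 1 component; it is not a cut vertex. No other vertex is a cut vertex either.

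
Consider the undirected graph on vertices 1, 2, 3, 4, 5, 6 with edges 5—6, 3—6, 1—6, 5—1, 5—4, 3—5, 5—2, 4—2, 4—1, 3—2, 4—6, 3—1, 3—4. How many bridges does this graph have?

0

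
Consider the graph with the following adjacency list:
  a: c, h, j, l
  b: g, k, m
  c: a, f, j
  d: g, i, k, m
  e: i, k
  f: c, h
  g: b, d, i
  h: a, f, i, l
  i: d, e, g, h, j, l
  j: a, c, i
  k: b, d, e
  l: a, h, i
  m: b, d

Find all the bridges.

The edges on the cycle i-l-h-i are not bridges since each lies on that cycle.
Every edge lies on some cycle, so there are no bridges.

none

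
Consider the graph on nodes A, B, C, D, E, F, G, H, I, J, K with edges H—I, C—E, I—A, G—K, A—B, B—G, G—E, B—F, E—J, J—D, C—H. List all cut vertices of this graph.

Removing B increases the component count from 1 to 2, so B is a cut vertex.
Removing E increases the component count from 1 to 2, so E is a cut vertex.
Removing G increases the component count from 1 to 2, so G is a cut vertex.
Likewise J is a cut vertex.
By contrast removing I leaves 1 component; it is not a cut vertex. No other vertex is a cut vertex either.

B, E, G, J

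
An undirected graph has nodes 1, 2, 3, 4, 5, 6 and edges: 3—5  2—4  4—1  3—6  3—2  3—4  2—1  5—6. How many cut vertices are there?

Removing 3 increases the component count from 1 to 2, so 3 is a cut vertex.
By contrast removing 6 leaves 1 component; it is not a cut vertex. No other vertex is a cut vertex either.

1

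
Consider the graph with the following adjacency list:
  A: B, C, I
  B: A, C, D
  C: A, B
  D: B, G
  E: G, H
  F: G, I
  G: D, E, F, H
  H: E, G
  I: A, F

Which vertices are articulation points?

G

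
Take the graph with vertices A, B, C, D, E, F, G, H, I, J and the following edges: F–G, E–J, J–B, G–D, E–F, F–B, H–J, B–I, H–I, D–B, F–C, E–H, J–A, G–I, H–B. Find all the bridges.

The edges on the cycle E-H-I-B-J-E are not bridges since each lies on that cycle.
But removing F–C disconnects F from C; removing J–A disconnects J from A — these are bridges.

A-J, C-F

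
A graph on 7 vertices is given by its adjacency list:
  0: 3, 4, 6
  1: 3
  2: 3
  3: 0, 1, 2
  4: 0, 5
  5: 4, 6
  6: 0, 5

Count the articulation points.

2

Removing 0 increases the component count from 1 to 2, so 0 is a cut vertex.
Removing 3 increases the component count from 1 to 3, so 3 is a cut vertex.
By contrast removing 2 leaves 1 component; it is not a cut vertex. No other vertex is a cut vertex either.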